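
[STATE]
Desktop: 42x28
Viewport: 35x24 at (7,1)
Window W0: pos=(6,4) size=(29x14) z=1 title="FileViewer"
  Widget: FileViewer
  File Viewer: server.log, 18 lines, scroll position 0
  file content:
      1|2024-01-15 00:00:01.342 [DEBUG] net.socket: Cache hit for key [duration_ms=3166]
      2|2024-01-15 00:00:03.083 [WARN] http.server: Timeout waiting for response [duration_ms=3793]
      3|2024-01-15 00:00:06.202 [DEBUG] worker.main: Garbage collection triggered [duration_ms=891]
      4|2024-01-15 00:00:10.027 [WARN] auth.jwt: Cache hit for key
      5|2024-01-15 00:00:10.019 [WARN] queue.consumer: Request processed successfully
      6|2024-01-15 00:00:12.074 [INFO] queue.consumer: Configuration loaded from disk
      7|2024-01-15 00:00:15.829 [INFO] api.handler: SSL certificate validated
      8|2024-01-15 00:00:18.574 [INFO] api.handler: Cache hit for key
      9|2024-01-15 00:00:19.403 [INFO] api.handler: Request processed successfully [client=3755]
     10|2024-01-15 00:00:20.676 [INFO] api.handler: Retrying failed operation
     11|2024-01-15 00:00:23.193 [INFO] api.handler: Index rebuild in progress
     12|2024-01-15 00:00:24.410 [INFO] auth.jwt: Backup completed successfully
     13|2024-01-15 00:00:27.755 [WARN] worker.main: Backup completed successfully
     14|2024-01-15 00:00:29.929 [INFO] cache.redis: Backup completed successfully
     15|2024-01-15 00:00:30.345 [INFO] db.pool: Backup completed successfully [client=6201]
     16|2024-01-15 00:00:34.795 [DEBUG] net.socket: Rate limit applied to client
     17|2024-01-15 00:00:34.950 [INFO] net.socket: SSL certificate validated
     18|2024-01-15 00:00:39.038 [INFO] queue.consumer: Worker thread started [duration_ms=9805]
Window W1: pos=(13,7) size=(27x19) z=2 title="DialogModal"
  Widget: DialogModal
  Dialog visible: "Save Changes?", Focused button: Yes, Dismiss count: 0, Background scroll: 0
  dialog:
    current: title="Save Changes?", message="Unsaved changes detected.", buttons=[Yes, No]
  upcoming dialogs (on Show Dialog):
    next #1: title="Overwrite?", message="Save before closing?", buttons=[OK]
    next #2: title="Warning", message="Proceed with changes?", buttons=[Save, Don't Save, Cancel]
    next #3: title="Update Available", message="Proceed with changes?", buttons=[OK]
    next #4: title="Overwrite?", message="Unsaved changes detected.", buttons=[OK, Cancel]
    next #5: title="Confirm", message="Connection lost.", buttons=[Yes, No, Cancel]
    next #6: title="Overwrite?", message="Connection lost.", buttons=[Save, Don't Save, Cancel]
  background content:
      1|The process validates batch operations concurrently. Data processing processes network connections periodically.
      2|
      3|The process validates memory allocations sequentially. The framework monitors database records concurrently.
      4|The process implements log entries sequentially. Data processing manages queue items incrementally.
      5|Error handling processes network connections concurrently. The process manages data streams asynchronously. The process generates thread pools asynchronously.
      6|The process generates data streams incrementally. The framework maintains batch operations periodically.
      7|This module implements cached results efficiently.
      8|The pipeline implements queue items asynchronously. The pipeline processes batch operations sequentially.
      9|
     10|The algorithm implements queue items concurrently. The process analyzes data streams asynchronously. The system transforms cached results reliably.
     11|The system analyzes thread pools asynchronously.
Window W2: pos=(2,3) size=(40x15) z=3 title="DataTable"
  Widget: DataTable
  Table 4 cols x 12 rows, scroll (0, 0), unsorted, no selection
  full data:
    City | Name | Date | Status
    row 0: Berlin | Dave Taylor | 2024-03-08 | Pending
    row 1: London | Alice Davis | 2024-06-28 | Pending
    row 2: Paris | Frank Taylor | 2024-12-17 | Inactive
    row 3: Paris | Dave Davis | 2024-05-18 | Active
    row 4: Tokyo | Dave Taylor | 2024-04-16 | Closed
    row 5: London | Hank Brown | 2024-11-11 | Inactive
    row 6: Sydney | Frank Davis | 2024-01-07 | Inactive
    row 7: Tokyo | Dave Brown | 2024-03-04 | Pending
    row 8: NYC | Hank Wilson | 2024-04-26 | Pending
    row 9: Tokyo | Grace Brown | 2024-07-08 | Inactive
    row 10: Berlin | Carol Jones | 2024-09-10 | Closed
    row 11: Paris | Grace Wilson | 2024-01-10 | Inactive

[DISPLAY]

                                   
                                   
━━━━━━━━━━━━━━━━━━━━━━━━━━━━━━━━━━┓
aTable                            ┃
──────────────────────────────────┨
  │Name        │Date      │Status ┃
──┼────────────┼──────────┼───────┃
in│Dave Taylor │2024-03-08│Pending┃
on│Alice Davis │2024-06-28│Pending┃
s │Frank Taylor│2024-12-17│Inactiv┃
s │Dave Davis  │2024-05-18│Active ┃
o │Dave Taylor │2024-04-16│Closed ┃
on│Hank Brown  │2024-11-11│Inactiv┃
ey│Frank Davis │2024-01-07│Inactiv┃
o │Dave Brown  │2024-03-04│Pending┃
  │Hank Wilson │2024-04-26│Pending┃
━━━━━━━━━━━━━━━━━━━━━━━━━━━━━━━━━━┛
      ┃  │     [Yes]  No     │  ┃  
      ┃Th└───────────────────┘s ┃  
      ┃The system analyzes threa┃  
      ┃                         ┃  
      ┃                         ┃  
      ┃                         ┃  
      ┃                         ┃  


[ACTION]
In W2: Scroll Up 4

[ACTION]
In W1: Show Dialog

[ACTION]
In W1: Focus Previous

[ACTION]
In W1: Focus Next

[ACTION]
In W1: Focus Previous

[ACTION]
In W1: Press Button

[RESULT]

                                   
                                   
━━━━━━━━━━━━━━━━━━━━━━━━━━━━━━━━━━┓
aTable                            ┃
──────────────────────────────────┨
  │Name        │Date      │Status ┃
──┼────────────┼──────────┼───────┃
in│Dave Taylor │2024-03-08│Pending┃
on│Alice Davis │2024-06-28│Pending┃
s │Frank Taylor│2024-12-17│Inactiv┃
s │Dave Davis  │2024-05-18│Active ┃
o │Dave Taylor │2024-04-16│Closed ┃
on│Hank Brown  │2024-11-11│Inactiv┃
ey│Frank Davis │2024-01-07│Inactiv┃
o │Dave Brown  │2024-03-04│Pending┃
  │Hank Wilson │2024-04-26│Pending┃
━━━━━━━━━━━━━━━━━━━━━━━━━━━━━━━━━━┛
      ┃                         ┃  
      ┃The algorithm implements ┃  
      ┃The system analyzes threa┃  
      ┃                         ┃  
      ┃                         ┃  
      ┃                         ┃  
      ┃                         ┃  


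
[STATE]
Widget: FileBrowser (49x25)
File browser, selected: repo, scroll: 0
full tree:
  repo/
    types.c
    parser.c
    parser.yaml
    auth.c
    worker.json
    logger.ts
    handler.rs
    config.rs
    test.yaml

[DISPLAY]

> [-] repo/                                      
    types.c                                      
    parser.c                                     
    parser.yaml                                  
    auth.c                                       
    worker.json                                  
    logger.ts                                    
    handler.rs                                   
    config.rs                                    
    test.yaml                                    
                                                 
                                                 
                                                 
                                                 
                                                 
                                                 
                                                 
                                                 
                                                 
                                                 
                                                 
                                                 
                                                 
                                                 
                                                 


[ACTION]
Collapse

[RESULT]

> [+] repo/                                      
                                                 
                                                 
                                                 
                                                 
                                                 
                                                 
                                                 
                                                 
                                                 
                                                 
                                                 
                                                 
                                                 
                                                 
                                                 
                                                 
                                                 
                                                 
                                                 
                                                 
                                                 
                                                 
                                                 
                                                 


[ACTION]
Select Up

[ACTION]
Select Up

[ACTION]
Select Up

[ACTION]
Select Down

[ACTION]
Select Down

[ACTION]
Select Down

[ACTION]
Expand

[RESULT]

> [-] repo/                                      
    types.c                                      
    parser.c                                     
    parser.yaml                                  
    auth.c                                       
    worker.json                                  
    logger.ts                                    
    handler.rs                                   
    config.rs                                    
    test.yaml                                    
                                                 
                                                 
                                                 
                                                 
                                                 
                                                 
                                                 
                                                 
                                                 
                                                 
                                                 
                                                 
                                                 
                                                 
                                                 


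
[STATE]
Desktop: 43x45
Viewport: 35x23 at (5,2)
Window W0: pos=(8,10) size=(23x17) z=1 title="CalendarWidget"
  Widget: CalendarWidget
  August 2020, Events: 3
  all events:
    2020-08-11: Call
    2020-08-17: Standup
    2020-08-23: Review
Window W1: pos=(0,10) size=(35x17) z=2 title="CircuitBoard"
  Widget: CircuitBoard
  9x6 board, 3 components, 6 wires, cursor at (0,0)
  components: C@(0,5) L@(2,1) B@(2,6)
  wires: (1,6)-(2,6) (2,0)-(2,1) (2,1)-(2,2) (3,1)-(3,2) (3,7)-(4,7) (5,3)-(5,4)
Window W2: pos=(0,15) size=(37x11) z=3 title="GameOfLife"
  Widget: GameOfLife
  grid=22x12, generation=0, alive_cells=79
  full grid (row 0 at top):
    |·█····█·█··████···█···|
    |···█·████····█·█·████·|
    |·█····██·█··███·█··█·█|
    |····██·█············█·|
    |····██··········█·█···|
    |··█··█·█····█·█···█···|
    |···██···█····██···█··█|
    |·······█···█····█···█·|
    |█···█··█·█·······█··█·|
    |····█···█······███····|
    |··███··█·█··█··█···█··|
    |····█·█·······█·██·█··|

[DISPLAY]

                                   
                                   
                                   
                                   
                                   
                                   
                                   
                                   
━━━━━━━━━━━━━━━━━━━━━━━━━━━━━┓     
cuitBoard                    ┃     
─────────────────────────────┨     
 1 2 3 4 5 6 7 8             ┃     
.]                  C        ┃     
━━━━━━━━━━━━━━━━━━━━━━━━━━━━━━━┓   
eOfLife                        ┃   
───────────────────────────────┨   
 0                             ┃   
██·█············█·             ┃   
██··········█·█···             ┃   
·█·█····█·█···█···             ┃   
█···█····██···█··█             ┃   
···█···█····█···█·             ┃   
█··█·█·······█··█·             ┃   


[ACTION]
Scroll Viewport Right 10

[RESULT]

                                   
                                   
                                   
                                   
                                   
                                   
                                   
                                   
━━━━━━━━━━━━━━━━━━━━━━━━━━┓        
tBoard                    ┃        
──────────────────────────┨        
2 3 4 5 6 7 8             ┃        
                 C        ┃        
━━━━━━━━━━━━━━━━━━━━━━━━━━━━┓      
Life                        ┃      
────────────────────────────┨      
                            ┃      
█············█·             ┃      
·········█·█···             ┃      
█····█·█···█···             ┃      
·█····██···█··█             ┃      
█···█····█···█·             ┃      
█·█·······█··█·             ┃      


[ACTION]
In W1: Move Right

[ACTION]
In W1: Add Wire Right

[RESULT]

                                   
                                   
                                   
                                   
                                   
                                   
                                   
                                   
━━━━━━━━━━━━━━━━━━━━━━━━━━┓        
tBoard                    ┃        
──────────────────────────┨        
2 3 4 5 6 7 8             ┃        
[.]─ ·           C        ┃        
━━━━━━━━━━━━━━━━━━━━━━━━━━━━┓      
Life                        ┃      
────────────────────────────┨      
                            ┃      
█············█·             ┃      
·········█·█···             ┃      
█····█·█···█···             ┃      
·█····██···█··█             ┃      
█···█····█···█·             ┃      
█·█·······█··█·             ┃      


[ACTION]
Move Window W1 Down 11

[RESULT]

                                   
                                   
                                   
                                   
                                   
                                   
                                   
                                   
┏━━━━━━━━━━━━━━━━━━━━━┓            
┃ CalendarWidget      ┃            
┠─────────────────────┨            
┃     August 2020     ┃            
┃Mo Tu We Th Fr Sa Su ┃            
━━━━━━━━━━━━━━━━━━━━━━━━━━━━┓      
Life                        ┃      
────────────────────────────┨      
                            ┃      
█············█·             ┃      
·········█·█···             ┃      
█····█·█···█···             ┃      
·█····██···█··█             ┃      
█···█····█···█·             ┃      
█·█·······█··█·             ┃      


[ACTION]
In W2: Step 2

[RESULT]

                                   
                                   
                                   
                                   
                                   
                                   
                                   
                                   
┏━━━━━━━━━━━━━━━━━━━━━┓            
┃ CalendarWidget      ┃            
┠─────────────────────┨            
┃     August 2020     ┃            
┃Mo Tu We Th Fr Sa Su ┃            
━━━━━━━━━━━━━━━━━━━━━━━━━━━━┓      
Life                        ┃      
────────────────────────────┨      
                            ┃      
·····██·█·█·██·             ┃      
█·······█·█····             ┃      
········█·█·██·             ┃      
·█····█·█·█····             ┃      
······█·█·█·██·             ┃      
█·········█·██·             ┃      


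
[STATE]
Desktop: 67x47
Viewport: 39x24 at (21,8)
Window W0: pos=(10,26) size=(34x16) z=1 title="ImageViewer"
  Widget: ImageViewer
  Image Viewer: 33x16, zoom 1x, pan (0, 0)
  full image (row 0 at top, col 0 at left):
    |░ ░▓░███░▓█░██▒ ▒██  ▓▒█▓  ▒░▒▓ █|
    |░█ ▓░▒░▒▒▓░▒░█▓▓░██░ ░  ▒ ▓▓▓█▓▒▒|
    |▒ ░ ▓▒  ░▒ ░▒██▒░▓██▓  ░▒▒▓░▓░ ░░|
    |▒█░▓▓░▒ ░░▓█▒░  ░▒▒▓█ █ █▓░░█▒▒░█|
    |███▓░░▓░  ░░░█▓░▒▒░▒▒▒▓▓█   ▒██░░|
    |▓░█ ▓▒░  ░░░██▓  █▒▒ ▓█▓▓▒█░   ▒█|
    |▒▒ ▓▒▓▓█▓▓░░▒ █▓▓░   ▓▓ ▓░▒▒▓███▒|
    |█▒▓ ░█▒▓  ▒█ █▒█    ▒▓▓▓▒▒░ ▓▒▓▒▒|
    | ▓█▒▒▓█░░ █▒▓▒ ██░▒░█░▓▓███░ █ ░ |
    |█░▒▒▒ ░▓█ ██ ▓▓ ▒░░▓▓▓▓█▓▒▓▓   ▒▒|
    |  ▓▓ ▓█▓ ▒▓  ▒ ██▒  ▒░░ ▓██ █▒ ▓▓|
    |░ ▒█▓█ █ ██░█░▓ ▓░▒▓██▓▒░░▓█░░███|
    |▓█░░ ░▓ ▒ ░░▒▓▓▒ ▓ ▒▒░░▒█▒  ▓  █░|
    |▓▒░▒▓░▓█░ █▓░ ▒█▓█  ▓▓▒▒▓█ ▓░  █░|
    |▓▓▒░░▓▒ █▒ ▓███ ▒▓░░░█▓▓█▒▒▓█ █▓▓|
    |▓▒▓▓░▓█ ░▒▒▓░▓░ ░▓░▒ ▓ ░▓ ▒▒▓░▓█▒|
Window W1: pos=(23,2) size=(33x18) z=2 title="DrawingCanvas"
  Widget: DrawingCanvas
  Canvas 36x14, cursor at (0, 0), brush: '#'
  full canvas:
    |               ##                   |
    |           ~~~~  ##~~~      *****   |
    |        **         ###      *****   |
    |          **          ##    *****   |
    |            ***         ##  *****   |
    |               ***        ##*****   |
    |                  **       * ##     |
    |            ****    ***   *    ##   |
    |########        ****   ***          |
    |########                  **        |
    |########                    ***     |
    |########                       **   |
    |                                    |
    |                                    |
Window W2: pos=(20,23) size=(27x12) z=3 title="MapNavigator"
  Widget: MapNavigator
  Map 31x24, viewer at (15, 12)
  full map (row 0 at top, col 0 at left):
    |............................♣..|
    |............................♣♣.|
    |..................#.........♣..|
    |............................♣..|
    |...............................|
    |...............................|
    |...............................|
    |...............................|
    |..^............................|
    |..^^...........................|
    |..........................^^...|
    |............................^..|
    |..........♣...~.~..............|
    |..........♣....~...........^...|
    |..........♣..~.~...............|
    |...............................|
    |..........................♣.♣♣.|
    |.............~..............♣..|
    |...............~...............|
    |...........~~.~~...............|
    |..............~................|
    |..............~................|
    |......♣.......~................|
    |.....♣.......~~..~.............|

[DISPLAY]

  ┃          **          ##    ***┃    
  ┃            ***         ##  ***┃    
  ┃               ***        ##***┃    
  ┃                  **       * ##┃    
  ┃            ****    ***   *    ┃    
  ┃########        ****   ***     ┃    
  ┃########                  **   ┃    
  ┃########                    ***┃    
  ┃########                       ┃    
  ┃                               ┃    
  ┃                               ┃    
  ┗━━━━━━━━━━━━━━━━━━━━━━━━━━━━━━━┛    
                                       
                                       
                                       
━━━━━━━━━━━━━━━━━━━━━━━━━┓             
 MapNavigator            ┃             
─────────────────────────┨             
.........................┃             
^........................┃             
.......................^^┃             
.........................┃             
.......♣...~@~...........┃             
.......♣....~...........^┃             


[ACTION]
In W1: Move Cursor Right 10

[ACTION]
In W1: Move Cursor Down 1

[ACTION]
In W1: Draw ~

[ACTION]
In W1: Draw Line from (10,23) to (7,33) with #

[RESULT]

  ┃          **          ##    ***┃    
  ┃            ***         ##  ***┃    
  ┃               ***        ##***┃    
  ┃                  **       * ##┃    
  ┃            ****    ***   *    ┃    
  ┃########        ****   ***   ##┃    
  ┃########                 ####  ┃    
  ┃########               ##   ***┃    
  ┃########                       ┃    
  ┃                               ┃    
  ┃                               ┃    
  ┗━━━━━━━━━━━━━━━━━━━━━━━━━━━━━━━┛    
                                       
                                       
                                       
━━━━━━━━━━━━━━━━━━━━━━━━━┓             
 MapNavigator            ┃             
─────────────────────────┨             
.........................┃             
^........................┃             
.......................^^┃             
.........................┃             
.......♣...~@~...........┃             
.......♣....~...........^┃             


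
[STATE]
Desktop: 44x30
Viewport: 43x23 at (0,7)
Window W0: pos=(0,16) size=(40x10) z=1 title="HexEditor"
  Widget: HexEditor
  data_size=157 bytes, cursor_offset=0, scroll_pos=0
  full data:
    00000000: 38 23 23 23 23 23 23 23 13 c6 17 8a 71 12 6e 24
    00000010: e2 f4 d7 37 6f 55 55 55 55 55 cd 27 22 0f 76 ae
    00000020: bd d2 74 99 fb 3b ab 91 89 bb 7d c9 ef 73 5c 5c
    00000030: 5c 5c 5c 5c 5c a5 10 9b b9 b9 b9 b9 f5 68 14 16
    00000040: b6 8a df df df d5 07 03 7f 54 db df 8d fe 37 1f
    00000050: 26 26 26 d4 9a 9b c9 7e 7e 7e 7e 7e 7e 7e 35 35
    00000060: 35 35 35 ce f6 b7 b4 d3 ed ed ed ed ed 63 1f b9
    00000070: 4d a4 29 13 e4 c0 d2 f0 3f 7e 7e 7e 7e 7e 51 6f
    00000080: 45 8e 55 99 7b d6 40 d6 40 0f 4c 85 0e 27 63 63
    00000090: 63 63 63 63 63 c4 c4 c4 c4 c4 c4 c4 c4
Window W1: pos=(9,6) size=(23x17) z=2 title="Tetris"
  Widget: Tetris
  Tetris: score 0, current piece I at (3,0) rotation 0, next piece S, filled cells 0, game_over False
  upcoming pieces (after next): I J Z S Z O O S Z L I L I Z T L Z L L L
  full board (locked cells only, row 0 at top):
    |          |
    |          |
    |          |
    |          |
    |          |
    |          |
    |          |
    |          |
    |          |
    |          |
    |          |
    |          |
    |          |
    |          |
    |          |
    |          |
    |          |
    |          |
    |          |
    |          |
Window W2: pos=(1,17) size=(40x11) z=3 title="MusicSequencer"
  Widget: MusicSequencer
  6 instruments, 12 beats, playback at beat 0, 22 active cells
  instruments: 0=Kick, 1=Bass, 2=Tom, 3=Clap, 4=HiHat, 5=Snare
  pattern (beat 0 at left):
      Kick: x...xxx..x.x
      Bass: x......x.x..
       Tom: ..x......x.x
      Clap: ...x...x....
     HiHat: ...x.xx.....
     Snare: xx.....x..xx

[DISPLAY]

         ┃ Tetris              ┃           
         ┠─────────────────────┨           
         ┃          │Next:     ┃           
         ┃          │ ░░       ┃           
         ┃          │░░        ┃           
         ┃          │          ┃           
         ┃          │          ┃           
         ┃          │          ┃           
         ┃          │Score:    ┃           
┏━━━━━━━━┃          │0         ┃━━━━━━━┓   
┃┏━━━━━━━━━━━━━━━━━━━━━━━━━━━━━━━━━━━━━━┓  
┠┃ MusicSequencer                       ┃  
┃┠──────────────────────────────────────┨  
┃┃      ▼12345678901                    ┃  
┃┃  Kick█···███··█·█                    ┃  
┃┃  Bass█······█·█··                    ┃  
┃┃   Tom··█······█·█                    ┃  
┃┃  Clap···█···█····                    ┃  
┗┃ HiHat···█·██·····                    ┃  
 ┃ Snare██·····█··██                    ┃  
 ┗━━━━━━━━━━━━━━━━━━━━━━━━━━━━━━━━━━━━━━┛  
                                           
                                           


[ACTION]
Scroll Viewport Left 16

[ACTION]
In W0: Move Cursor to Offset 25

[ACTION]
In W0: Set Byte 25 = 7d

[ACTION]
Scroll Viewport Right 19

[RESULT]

        ┃ Tetris              ┃            
        ┠─────────────────────┨            
        ┃          │Next:     ┃            
        ┃          │ ░░       ┃            
        ┃          │░░        ┃            
        ┃          │          ┃            
        ┃          │          ┃            
        ┃          │          ┃            
        ┃          │Score:    ┃            
━━━━━━━━┃          │0         ┃━━━━━━━┓    
┏━━━━━━━━━━━━━━━━━━━━━━━━━━━━━━━━━━━━━━┓   
┃ MusicSequencer                       ┃   
┠──────────────────────────────────────┨   
┃      ▼12345678901                    ┃   
┃  Kick█···███··█·█                    ┃   
┃  Bass█······█·█··                    ┃   
┃   Tom··█······█·█                    ┃   
┃  Clap···█···█····                    ┃   
┃ HiHat···█·██·····                    ┃   
┃ Snare██·····█··██                    ┃   
┗━━━━━━━━━━━━━━━━━━━━━━━━━━━━━━━━━━━━━━┛   
                                           
                                           


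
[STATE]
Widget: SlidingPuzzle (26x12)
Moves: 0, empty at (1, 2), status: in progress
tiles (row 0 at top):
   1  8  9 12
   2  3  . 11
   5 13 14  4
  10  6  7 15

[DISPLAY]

┌────┬────┬────┬────┐     
│  1 │  8 │  9 │ 12 │     
├────┼────┼────┼────┤     
│  2 │  3 │    │ 11 │     
├────┼────┼────┼────┤     
│  5 │ 13 │ 14 │  4 │     
├────┼────┼────┼────┤     
│ 10 │  6 │  7 │ 15 │     
└────┴────┴────┴────┘     
Moves: 0                  
                          
                          


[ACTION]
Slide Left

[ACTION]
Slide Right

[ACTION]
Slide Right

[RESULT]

┌────┬────┬────┬────┐     
│  1 │  8 │  9 │ 12 │     
├────┼────┼────┼────┤     
│  2 │    │  3 │ 11 │     
├────┼────┼────┼────┤     
│  5 │ 13 │ 14 │  4 │     
├────┼────┼────┼────┤     
│ 10 │  6 │  7 │ 15 │     
└────┴────┴────┴────┘     
Moves: 3                  
                          
                          


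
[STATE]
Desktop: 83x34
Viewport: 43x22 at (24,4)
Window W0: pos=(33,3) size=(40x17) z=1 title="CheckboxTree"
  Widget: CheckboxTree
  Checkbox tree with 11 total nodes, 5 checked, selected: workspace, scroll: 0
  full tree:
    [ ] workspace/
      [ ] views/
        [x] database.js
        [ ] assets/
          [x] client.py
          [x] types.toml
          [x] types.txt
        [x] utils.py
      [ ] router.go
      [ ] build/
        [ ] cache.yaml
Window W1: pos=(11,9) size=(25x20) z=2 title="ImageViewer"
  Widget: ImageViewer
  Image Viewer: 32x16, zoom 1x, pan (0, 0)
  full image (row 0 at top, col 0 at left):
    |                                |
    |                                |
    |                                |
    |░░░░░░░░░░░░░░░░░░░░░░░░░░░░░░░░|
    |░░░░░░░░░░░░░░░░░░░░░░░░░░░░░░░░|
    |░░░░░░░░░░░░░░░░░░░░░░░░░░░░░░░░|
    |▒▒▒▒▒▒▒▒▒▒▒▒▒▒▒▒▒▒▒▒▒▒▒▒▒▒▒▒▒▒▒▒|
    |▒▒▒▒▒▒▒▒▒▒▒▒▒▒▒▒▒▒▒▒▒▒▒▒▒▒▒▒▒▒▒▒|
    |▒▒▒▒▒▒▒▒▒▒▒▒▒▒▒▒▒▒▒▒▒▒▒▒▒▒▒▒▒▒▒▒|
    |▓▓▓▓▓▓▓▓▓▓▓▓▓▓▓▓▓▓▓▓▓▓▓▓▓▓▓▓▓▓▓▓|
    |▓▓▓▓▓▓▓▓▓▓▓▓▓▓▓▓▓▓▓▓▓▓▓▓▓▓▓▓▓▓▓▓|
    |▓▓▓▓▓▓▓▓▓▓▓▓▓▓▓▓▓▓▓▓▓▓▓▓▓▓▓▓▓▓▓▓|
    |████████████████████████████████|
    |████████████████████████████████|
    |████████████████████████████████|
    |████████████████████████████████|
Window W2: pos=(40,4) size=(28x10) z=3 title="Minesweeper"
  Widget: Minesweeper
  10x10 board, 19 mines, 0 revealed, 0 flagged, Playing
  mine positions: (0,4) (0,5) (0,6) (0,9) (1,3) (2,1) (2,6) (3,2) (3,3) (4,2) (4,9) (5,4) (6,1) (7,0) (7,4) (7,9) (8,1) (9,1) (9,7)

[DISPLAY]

         ┃ Check┏━━━━━━━━━━━━━━━━━━━━━━━━━━
         ┠──────┃ Minesweeper              
         ┃>[-] w┠──────────────────────────
         ┃   [x]┃■■■■■■■■■■                
         ┃     [┃■■■■■■■■■■                
━━━━━━━━━━━┓   [┃■■■■■■■■■■                
           ┃    ┃■■■■■■■■■■                
───────────┨    ┃■■■■■■■■■■                
           ┃    ┃■■■■■■■■■■                
           ┃   [┗━━━━━━━━━━━━━━━━━━━━━━━━━━
           ┃ [ ] router.go                 
░░░░░░░░░░░┃ [ ] build/                    
░░░░░░░░░░░┃   [ ] cache.yaml              
░░░░░░░░░░░┃                               
▒▒▒▒▒▒▒▒▒▒▒┃                               
▒▒▒▒▒▒▒▒▒▒▒┃━━━━━━━━━━━━━━━━━━━━━━━━━━━━━━━
▒▒▒▒▒▒▒▒▒▒▒┃                               
▓▓▓▓▓▓▓▓▓▓▓┃                               
▓▓▓▓▓▓▓▓▓▓▓┃                               
▓▓▓▓▓▓▓▓▓▓▓┃                               
███████████┃                               
███████████┃                               


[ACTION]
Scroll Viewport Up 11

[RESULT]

                                           
                                           
                                           
         ┏━━━━━━━━━━━━━━━━━━━━━━━━━━━━━━━━━
         ┃ Check┏━━━━━━━━━━━━━━━━━━━━━━━━━━
         ┠──────┃ Minesweeper              
         ┃>[-] w┠──────────────────────────
         ┃   [x]┃■■■■■■■■■■                
         ┃     [┃■■■■■■■■■■                
━━━━━━━━━━━┓   [┃■■■■■■■■■■                
           ┃    ┃■■■■■■■■■■                
───────────┨    ┃■■■■■■■■■■                
           ┃    ┃■■■■■■■■■■                
           ┃   [┗━━━━━━━━━━━━━━━━━━━━━━━━━━
           ┃ [ ] router.go                 
░░░░░░░░░░░┃ [ ] build/                    
░░░░░░░░░░░┃   [ ] cache.yaml              
░░░░░░░░░░░┃                               
▒▒▒▒▒▒▒▒▒▒▒┃                               
▒▒▒▒▒▒▒▒▒▒▒┃━━━━━━━━━━━━━━━━━━━━━━━━━━━━━━━
▒▒▒▒▒▒▒▒▒▒▒┃                               
▓▓▓▓▓▓▓▓▓▓▓┃                               


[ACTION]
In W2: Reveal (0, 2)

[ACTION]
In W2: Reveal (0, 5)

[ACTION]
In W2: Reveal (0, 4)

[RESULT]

                                           
                                           
                                           
         ┏━━━━━━━━━━━━━━━━━━━━━━━━━━━━━━━━━
         ┃ Check┏━━━━━━━━━━━━━━━━━━━━━━━━━━
         ┠──────┃ Minesweeper              
         ┃>[-] w┠──────────────────────────
         ┃   [x]┃■■1■✹✹✹■■✹                
         ┃     [┃■■■✹■■■■■■                
━━━━━━━━━━━┓   [┃■✹■■■■✹■■■                
           ┃    ┃■■✹✹■■■■■■                
───────────┨    ┃■■✹■■■■■■✹                
           ┃    ┃■■■■✹■■■■■                
           ┃   [┗━━━━━━━━━━━━━━━━━━━━━━━━━━
           ┃ [ ] router.go                 
░░░░░░░░░░░┃ [ ] build/                    
░░░░░░░░░░░┃   [ ] cache.yaml              
░░░░░░░░░░░┃                               
▒▒▒▒▒▒▒▒▒▒▒┃                               
▒▒▒▒▒▒▒▒▒▒▒┃━━━━━━━━━━━━━━━━━━━━━━━━━━━━━━━
▒▒▒▒▒▒▒▒▒▒▒┃                               
▓▓▓▓▓▓▓▓▓▓▓┃                               


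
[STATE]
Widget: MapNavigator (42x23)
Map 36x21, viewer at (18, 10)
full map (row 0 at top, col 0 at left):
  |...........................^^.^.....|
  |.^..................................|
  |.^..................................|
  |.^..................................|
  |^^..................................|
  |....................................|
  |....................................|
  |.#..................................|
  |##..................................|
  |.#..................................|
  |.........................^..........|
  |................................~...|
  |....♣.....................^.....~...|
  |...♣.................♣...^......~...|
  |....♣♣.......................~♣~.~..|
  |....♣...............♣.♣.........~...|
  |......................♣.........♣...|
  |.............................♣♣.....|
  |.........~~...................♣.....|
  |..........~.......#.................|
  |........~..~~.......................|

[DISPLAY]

                                          
   ...........................^^.^.....   
   .^..................................   
   .^..................................   
   .^..................................   
   ^^..................................   
   ....................................   
   ....................................   
   .#..................................   
   ##..................................   
   .#..................................   
   ..................@......^..........   
   ................................~...   
   ....♣.....................^.....~...   
   ...♣.................♣...^......~...   
   ....♣♣.......................~♣~.~..   
   ....♣...............♣.♣.........~...   
   ......................♣.........♣...   
   .............................♣♣.....   
   .........~~...................♣.....   
   ..........~.......#.................   
   ........~..~~.......................   
                                          


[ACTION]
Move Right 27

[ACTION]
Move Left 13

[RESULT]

                                          
..........................^^.^.....       
^..................................       
^..................................       
^..................................       
^..................................       
...................................       
...................................       
#..................................       
#..................................       
#..................................       
.....................@..^..........       
...............................~...       
...♣.....................^.....~...       
..♣.................♣...^......~...       
...♣♣.......................~♣~.~..       
...♣...............♣.♣.........~...       
.....................♣.........♣...       
............................♣♣.....       
........~~...................♣.....       
.........~.......#.................       
.......~..~~.......................       
                                          
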